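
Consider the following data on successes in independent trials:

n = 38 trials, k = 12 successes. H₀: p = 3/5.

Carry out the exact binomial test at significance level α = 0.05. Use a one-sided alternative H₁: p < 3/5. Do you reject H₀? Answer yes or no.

Exact binomial: n=38, k=12, p₀=3/5=0.6000
P(X≤12) from Σ C(n,i)·p₀^i·(1−p₀)^(n−i)
p-value (one-sided, H₁ less) = 0.00037
At α=0.05: p < α → reject H₀

reject H₀: yes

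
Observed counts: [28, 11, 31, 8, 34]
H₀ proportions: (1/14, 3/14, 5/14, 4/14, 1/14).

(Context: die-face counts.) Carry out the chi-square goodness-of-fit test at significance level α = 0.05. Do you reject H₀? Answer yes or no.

reject H₀: yes

n = 112; E_i = n·p_i = [8.00, 24.00, 40.00, 32.00, 8.00]
χ² = (28−8.00)²/8.00 + (11−24.00)²/24.00 + (31−40.00)²/40.00 + (8−32.00)²/32.00 + (34−8.00)²/8.00 = 161.5667
df = 4
p-value (upper-tail) = 0.00000
At α=0.05: p < α → reject H₀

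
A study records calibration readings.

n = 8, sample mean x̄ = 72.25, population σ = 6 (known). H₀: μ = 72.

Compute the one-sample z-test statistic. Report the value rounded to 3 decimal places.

test statistic = 0.118

SE = σ/√n = 6/√8 = 2.1213
z = (x̄−μ₀)/SE = (72.25−72)/2.1213 = 0.1179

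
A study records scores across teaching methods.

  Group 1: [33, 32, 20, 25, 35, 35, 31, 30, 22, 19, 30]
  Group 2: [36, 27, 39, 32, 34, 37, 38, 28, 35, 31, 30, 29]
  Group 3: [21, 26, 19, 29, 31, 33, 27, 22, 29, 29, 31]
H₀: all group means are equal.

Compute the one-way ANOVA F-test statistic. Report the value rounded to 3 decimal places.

Group means [28.36, 33.00, 27.00], grand mean 29.559
SSB = Σnᵢ(x̄ᵢ−x̄)² = 229.837; SSW = ΣΣ(x−x̄ᵢ)² = 732.545
MSB = 229.837/2 = 114.9184; MSW = 732.545/31 = 23.6305
F = MSB/MSW = 4.8631
df = (2, 31)

test statistic = 4.863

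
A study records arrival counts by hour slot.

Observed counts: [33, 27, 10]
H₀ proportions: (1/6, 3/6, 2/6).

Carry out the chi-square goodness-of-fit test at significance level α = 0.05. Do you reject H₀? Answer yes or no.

reject H₀: yes

n = 70; E_i = n·p_i = [11.67, 35.00, 23.33]
χ² = (33−11.67)²/11.67 + (27−35.00)²/35.00 + (10−23.33)²/23.33 = 48.4571
df = 2
p-value (upper-tail) = 0.00000
At α=0.05: p < α → reject H₀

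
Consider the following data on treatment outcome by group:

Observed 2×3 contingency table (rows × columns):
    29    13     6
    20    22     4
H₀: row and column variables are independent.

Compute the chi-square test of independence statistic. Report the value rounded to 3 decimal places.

test statistic = 4.327

Row totals [48, 46], col totals [49, 35, 10], n=94
χ² = (29−25.02)²/25.02 + (13−17.87)²/17.87 + (6−5.11)²/5.11 + (20−23.98)²/23.98 + (22−17.13)²/17.13 + (4−4.89)²/4.89 = 4.3268
df = 2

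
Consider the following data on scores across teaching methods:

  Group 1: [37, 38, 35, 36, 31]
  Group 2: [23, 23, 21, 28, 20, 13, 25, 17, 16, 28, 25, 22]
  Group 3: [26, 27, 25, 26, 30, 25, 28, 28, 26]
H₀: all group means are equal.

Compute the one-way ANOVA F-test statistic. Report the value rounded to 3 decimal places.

Group means [35.40, 21.75, 26.78], grand mean 26.115
SSB = Σnᵢ(x̄ᵢ−x̄)² = 663.648; SSW = ΣΣ(x−x̄ᵢ)² = 289.006
MSB = 663.648/2 = 331.8241; MSW = 289.006/23 = 12.5655
F = MSB/MSW = 26.4076
df = (2, 23)

test statistic = 26.408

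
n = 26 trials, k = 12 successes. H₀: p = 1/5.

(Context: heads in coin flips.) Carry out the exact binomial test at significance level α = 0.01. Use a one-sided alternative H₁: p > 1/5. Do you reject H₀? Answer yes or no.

Exact binomial: n=26, k=12, p₀=1/5=0.2000
P(X≥12) from Σ C(n,i)·p₀^i·(1−p₀)^(n−i)
p-value (one-sided, H₁ greater) = 0.00234
At α=0.01: p < α → reject H₀

reject H₀: yes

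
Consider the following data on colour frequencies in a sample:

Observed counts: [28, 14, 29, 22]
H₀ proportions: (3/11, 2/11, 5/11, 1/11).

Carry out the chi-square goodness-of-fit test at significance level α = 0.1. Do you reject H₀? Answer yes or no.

reject H₀: yes

n = 93; E_i = n·p_i = [25.36, 16.91, 42.27, 8.45]
χ² = (28−25.36)²/25.36 + (14−16.91)²/16.91 + (29−42.27)²/42.27 + (22−8.45)²/8.45 = 26.6437
df = 3
p-value (upper-tail) = 0.00001
At α=0.1: p < α → reject H₀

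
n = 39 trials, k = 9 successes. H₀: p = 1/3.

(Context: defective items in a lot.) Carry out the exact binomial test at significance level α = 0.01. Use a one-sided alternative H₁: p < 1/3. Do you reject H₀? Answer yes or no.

Exact binomial: n=39, k=9, p₀=1/3=0.3333
P(X≤9) from Σ C(n,i)·p₀^i·(1−p₀)^(n−i)
p-value (one-sided, H₁ less) = 0.11529
At α=0.01: p ≥ α → fail to reject H₀

reject H₀: no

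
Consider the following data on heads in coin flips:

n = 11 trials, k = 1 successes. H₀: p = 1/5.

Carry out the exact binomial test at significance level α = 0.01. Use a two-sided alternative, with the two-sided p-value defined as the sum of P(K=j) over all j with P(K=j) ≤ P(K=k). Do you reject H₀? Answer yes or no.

Exact binomial: n=11, k=1, p₀=1/5=0.2000
P(X=j) = C(n,j)·p₀^j·(1−p₀)^(n−j); p = Σ P(X=j) over j with P(X=j) ≤ P(X=1)
p-value (two-sided) = 0.70472
At α=0.01: p ≥ α → fail to reject H₀

reject H₀: no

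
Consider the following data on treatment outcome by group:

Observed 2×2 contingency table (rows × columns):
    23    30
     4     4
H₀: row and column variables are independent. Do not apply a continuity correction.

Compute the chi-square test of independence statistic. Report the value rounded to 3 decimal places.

test statistic = 0.123

Row totals [53, 8], col totals [27, 34], n=61
χ² = (23−23.46)²/23.46 + (30−29.54)²/29.54 + (4−3.54)²/3.54 + (4−4.46)²/4.46 = 0.1229
df = 1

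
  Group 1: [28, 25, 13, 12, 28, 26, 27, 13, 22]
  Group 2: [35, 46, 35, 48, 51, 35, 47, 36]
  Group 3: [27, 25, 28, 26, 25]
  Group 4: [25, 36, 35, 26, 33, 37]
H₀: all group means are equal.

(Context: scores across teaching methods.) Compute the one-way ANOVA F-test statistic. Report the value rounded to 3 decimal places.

test statistic = 16.793

Group means [21.56, 41.62, 26.20, 32.00], grand mean 30.357
SSB = Σnᵢ(x̄ᵢ−x̄)² = 1815.531; SSW = ΣΣ(x−x̄ᵢ)² = 864.897
MSB = 1815.531/3 = 605.1771; MSW = 864.897/24 = 36.0374
F = MSB/MSW = 16.7930
df = (3, 24)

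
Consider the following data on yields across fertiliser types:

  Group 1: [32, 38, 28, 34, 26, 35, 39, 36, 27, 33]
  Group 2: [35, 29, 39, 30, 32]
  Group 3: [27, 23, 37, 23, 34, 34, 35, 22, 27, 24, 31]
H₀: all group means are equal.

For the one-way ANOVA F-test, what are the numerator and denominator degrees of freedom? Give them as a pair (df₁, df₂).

k = 3 groups, N = 26 total
df = (k−1, N−k) = (3−1, 26−3) = (2, 23)

degrees of freedom = [2, 23]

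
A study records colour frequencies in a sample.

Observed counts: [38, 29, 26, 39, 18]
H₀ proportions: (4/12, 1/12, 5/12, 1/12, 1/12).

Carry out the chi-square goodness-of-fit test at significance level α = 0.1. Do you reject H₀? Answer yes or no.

n = 150; E_i = n·p_i = [50.00, 12.50, 62.50, 12.50, 12.50]
χ² = (38−50.00)²/50.00 + (29−12.50)²/12.50 + (26−62.50)²/62.50 + (39−12.50)²/12.50 + (18−12.50)²/12.50 = 104.5760
df = 4
p-value (upper-tail) = 0.00000
At α=0.1: p < α → reject H₀

reject H₀: yes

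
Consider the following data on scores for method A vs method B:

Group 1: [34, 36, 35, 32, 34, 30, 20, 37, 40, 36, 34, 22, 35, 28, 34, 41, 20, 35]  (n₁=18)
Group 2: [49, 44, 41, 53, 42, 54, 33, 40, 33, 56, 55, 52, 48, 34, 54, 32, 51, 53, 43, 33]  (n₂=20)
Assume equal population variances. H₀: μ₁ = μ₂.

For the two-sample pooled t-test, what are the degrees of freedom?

df = n₁ + n₂ − 2 = 18 + 20 − 2 = 36

degrees of freedom = 36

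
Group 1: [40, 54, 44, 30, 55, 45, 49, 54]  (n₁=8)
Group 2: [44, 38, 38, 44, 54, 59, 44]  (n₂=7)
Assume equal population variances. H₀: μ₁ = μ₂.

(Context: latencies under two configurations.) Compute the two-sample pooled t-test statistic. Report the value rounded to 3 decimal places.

test statistic = 0.121

x̄₁=46.375, s₁=8.568, n₁=8
x̄₂=45.857, s₂=7.883, n₂=7
s_p² = [7·8.568² + 6·7.883²]/13 = 68.2102
SE = √(s_p²·(1/8+1/7)) = 4.2744
t = (46.375−45.857)/4.2744 = 0.1212
df = 13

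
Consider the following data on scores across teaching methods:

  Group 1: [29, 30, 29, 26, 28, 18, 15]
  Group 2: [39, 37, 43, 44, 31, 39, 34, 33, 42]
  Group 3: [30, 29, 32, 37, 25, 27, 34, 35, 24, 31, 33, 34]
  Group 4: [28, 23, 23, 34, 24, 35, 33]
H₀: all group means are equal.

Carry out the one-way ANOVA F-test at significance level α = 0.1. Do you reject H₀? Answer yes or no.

Group means [25.00, 38.00, 30.92, 28.57], grand mean 31.086
SSB = Σnᵢ(x̄ᵢ−x̄)² = 734.112; SSW = ΣΣ(x−x̄ᵢ)² = 740.631
MSB = 734.112/3 = 244.7040; MSW = 740.631/31 = 23.8913
F = MSB/MSW = 10.2424
df = (3, 31)
p-value (upper-tail) = 0.00008
At α=0.1: p < α → reject H₀

reject H₀: yes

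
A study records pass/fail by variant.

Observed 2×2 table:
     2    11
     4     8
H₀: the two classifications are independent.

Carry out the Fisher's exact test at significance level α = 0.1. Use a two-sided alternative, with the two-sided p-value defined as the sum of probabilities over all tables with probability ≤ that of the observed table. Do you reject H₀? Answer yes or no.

reject H₀: no

Margins: r₁=13, r₂=12, c₁=6, c₂=19, n=25
p_obs = C(13,2)·C(12,4)/C(25,6); sum pmf over tables with pmf ≤ p_obs
p-value (two-sided) = 0.37826
At α=0.1: p ≥ α → fail to reject H₀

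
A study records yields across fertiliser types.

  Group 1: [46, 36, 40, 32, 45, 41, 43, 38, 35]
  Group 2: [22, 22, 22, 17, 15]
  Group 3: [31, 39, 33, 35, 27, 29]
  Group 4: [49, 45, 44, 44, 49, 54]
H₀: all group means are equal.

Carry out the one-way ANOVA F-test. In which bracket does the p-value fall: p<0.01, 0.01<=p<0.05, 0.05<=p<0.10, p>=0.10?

p-value bracket: p<0.01

Group means [39.56, 19.60, 32.33, 47.50], grand mean 35.885
SSB = Σnᵢ(x̄ᵢ−x̄)² = 2332.398; SSW = ΣΣ(x−x̄ᵢ)² = 394.256
MSB = 2332.398/3 = 777.4661; MSW = 394.256/22 = 17.9207
F = MSB/MSW = 43.3837
df = (3, 22)
p-value (upper-tail) = 0.00000
→ bracket: p<0.01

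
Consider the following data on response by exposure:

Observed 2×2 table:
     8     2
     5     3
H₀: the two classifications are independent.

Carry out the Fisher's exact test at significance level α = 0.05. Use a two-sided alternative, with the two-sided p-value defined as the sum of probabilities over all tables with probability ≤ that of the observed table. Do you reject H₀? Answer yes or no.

Margins: r₁=10, r₂=8, c₁=13, c₂=5, n=18
p_obs = C(10,8)·C(8,5)/C(18,13); sum pmf over tables with pmf ≤ p_obs
p-value (two-sided) = 0.60784
At α=0.05: p ≥ α → fail to reject H₀

reject H₀: no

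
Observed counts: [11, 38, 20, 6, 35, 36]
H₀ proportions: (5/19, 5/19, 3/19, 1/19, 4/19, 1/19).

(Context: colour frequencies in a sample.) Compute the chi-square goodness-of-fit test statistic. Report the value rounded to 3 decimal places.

test statistic = 125.281

n = 146; E_i = n·p_i = [38.42, 38.42, 23.05, 7.68, 30.74, 7.68]
χ² = (11−38.42)²/38.42 + (38−38.42)²/38.42 + (20−23.05)²/23.05 + (6−7.68)²/7.68 + (35−30.74)²/30.74 + (36−7.68)²/7.68 = 125.2814
df = 5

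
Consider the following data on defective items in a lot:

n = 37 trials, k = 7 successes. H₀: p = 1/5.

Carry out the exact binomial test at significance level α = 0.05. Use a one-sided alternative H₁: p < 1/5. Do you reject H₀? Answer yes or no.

reject H₀: no

Exact binomial: n=37, k=7, p₀=1/5=0.2000
P(X≤7) from Σ C(n,i)·p₀^i·(1−p₀)^(n−i)
p-value (one-sided, H₁ less) = 0.53297
At α=0.05: p ≥ α → fail to reject H₀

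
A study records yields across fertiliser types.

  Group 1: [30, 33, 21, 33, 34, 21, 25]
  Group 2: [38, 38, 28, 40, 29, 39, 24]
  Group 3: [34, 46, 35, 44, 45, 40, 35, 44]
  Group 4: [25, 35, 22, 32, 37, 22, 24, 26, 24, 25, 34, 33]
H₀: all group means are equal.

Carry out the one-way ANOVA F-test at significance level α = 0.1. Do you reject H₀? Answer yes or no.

reject H₀: yes

Group means [28.14, 33.71, 40.38, 28.25], grand mean 32.206
SSB = Σnᵢ(x̄ᵢ−x̄)² = 853.148; SSW = ΣΣ(x−x̄ᵢ)² = 960.411
MSB = 853.148/3 = 284.3827; MSW = 960.411/30 = 32.0137
F = MSB/MSW = 8.8832
df = (3, 30)
p-value (upper-tail) = 0.00023
At α=0.1: p < α → reject H₀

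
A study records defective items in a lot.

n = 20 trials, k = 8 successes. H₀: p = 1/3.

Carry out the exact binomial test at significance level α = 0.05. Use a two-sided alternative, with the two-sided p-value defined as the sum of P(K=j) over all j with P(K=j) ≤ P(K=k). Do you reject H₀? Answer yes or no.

Exact binomial: n=20, k=8, p₀=1/3=0.3333
P(X=j) = C(n,j)·p₀^j·(1−p₀)^(n−j); p = Σ P(X=j) over j with P(X=j) ≤ P(X=8)
p-value (two-sided) = 0.63574
At α=0.05: p ≥ α → fail to reject H₀

reject H₀: no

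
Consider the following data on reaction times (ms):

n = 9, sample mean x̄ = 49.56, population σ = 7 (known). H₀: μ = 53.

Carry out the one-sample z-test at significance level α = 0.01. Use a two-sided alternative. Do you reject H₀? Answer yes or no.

reject H₀: no

SE = σ/√n = 7/√9 = 2.3333
z = (x̄−μ₀)/SE = (49.56−53)/2.3333 = -1.4743
p-value (two-sided) = 0.14040
At α=0.01: p ≥ α → fail to reject H₀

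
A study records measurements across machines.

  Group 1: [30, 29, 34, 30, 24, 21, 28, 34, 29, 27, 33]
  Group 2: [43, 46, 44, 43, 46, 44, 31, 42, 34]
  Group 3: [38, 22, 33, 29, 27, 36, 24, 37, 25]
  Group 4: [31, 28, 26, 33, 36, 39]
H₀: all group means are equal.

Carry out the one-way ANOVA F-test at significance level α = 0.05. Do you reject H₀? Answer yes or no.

reject H₀: yes

Group means [29.00, 41.44, 30.11, 32.17], grand mean 33.029
SSB = Σnᵢ(x̄ᵢ−x̄)² = 897.027; SSW = ΣΣ(x−x̄ᵢ)² = 797.944
MSB = 897.027/3 = 299.0090; MSW = 797.944/31 = 25.7401
F = MSB/MSW = 11.6164
df = (3, 31)
p-value (upper-tail) = 0.00003
At α=0.05: p < α → reject H₀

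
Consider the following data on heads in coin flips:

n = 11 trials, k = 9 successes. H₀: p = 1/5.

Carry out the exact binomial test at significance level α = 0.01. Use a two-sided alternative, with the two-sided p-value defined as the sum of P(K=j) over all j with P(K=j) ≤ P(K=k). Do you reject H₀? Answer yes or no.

Exact binomial: n=11, k=9, p₀=1/5=0.2000
P(X=j) = C(n,j)·p₀^j·(1−p₀)^(n−j); p = Σ P(X=j) over j with P(X=j) ≤ P(X=9)
p-value (two-sided) = 0.00002
At α=0.01: p < α → reject H₀

reject H₀: yes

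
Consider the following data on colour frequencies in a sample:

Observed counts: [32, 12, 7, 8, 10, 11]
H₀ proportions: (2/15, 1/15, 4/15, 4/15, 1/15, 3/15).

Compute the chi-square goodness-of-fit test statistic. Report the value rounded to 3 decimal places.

test statistic = 74.609

n = 80; E_i = n·p_i = [10.67, 5.33, 21.33, 21.33, 5.33, 16.00]
χ² = (32−10.67)²/10.67 + (12−5.33)²/5.33 + (7−21.33)²/21.33 + (8−21.33)²/21.33 + (10−5.33)²/5.33 + (11−16.00)²/16.00 = 74.6094
df = 5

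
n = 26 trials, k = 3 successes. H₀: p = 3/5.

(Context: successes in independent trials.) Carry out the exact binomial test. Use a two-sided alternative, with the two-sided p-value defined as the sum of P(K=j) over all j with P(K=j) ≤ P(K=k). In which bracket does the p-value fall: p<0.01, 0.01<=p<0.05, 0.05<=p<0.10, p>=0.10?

Exact binomial: n=26, k=3, p₀=3/5=0.6000
P(X=j) = C(n,j)·p₀^j·(1−p₀)^(n−j); p = Σ P(X=j) over j with P(X=j) ≤ P(X=3)
p-value (two-sided) = 0.00000
→ bracket: p<0.01

p-value bracket: p<0.01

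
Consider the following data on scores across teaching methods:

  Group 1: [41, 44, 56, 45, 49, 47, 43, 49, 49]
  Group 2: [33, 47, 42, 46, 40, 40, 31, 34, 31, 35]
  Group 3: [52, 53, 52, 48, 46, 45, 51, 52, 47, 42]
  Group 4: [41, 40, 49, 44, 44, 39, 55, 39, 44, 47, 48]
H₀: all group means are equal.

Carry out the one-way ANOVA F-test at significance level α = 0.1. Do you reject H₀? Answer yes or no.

reject H₀: yes

Group means [47.00, 37.90, 48.80, 44.55], grand mean 44.500
SSB = Σnᵢ(x̄ᵢ−x̄)² = 676.773; SSW = ΣΣ(x−x̄ᵢ)² = 843.227
MSB = 676.773/3 = 225.5909; MSW = 843.227/36 = 23.4230
F = MSB/MSW = 9.6312
df = (3, 36)
p-value (upper-tail) = 0.00008
At α=0.1: p < α → reject H₀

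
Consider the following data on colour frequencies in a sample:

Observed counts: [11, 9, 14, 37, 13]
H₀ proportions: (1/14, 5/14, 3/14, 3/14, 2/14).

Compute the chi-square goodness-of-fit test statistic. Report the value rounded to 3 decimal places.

test statistic = 39.894

n = 84; E_i = n·p_i = [6.00, 30.00, 18.00, 18.00, 12.00]
χ² = (11−6.00)²/6.00 + (9−30.00)²/30.00 + (14−18.00)²/18.00 + (37−18.00)²/18.00 + (13−12.00)²/12.00 = 39.8944
df = 4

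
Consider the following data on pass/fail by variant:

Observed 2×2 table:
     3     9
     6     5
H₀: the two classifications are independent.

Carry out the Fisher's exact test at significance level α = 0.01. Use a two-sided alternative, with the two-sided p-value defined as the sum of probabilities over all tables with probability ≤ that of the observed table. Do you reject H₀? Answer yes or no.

reject H₀: no

Margins: r₁=12, r₂=11, c₁=9, c₂=14, n=23
p_obs = C(12,3)·C(11,6)/C(23,9); sum pmf over tables with pmf ≤ p_obs
p-value (two-sided) = 0.21376
At α=0.01: p ≥ α → fail to reject H₀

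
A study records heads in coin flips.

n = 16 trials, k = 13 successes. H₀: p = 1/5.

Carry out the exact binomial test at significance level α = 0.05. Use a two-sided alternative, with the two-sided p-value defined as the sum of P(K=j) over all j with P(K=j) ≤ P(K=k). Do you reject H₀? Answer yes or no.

Exact binomial: n=16, k=13, p₀=1/5=0.2000
P(X=j) = C(n,j)·p₀^j·(1−p₀)^(n−j); p = Σ P(X=j) over j with P(X=j) ≤ P(X=13)
p-value (two-sided) = 0.00000
At α=0.05: p < α → reject H₀

reject H₀: yes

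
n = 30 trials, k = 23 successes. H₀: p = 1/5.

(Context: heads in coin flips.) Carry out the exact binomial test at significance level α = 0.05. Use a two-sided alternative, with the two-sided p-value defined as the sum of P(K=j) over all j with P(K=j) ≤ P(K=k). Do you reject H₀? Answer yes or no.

Exact binomial: n=30, k=23, p₀=1/5=0.2000
P(X=j) = C(n,j)·p₀^j·(1−p₀)^(n−j); p = Σ P(X=j) over j with P(X=j) ≤ P(X=23)
p-value (two-sided) = 0.00000
At α=0.05: p < α → reject H₀

reject H₀: yes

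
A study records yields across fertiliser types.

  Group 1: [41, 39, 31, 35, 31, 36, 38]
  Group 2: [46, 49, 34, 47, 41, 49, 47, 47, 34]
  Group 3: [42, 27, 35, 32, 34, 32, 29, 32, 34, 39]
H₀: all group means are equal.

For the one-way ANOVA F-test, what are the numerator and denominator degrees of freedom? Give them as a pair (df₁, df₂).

k = 3 groups, N = 26 total
df = (k−1, N−k) = (3−1, 26−3) = (2, 23)

degrees of freedom = [2, 23]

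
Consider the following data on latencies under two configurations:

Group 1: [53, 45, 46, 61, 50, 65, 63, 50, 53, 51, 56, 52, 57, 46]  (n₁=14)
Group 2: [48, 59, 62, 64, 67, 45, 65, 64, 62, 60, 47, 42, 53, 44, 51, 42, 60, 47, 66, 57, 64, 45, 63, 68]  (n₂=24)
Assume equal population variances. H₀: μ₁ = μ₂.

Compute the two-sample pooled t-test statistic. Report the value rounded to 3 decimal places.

test statistic = -0.961

x̄₁=53.429, s₁=6.297, n₁=14
x̄₂=56.042, s₂=8.942, n₂=24
s_p² = [13·6.297² + 23·8.942²]/36 = 65.3996
SE = √(s_p²·(1/14+1/24)) = 2.7196
t = (53.429−56.042)/2.7196 = -0.9608
df = 36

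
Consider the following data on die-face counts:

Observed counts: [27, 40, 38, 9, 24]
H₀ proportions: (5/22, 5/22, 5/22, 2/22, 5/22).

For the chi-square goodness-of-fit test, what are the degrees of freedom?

df = k − 1 = 5 − 1 = 4

degrees of freedom = 4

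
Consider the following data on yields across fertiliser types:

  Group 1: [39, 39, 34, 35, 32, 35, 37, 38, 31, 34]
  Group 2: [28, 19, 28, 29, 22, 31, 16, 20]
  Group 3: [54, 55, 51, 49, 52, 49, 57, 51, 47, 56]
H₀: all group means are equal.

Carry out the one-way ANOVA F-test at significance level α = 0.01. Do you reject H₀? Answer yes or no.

Group means [35.40, 24.12, 52.10], grand mean 38.143
SSB = Σnᵢ(x̄ᵢ−x̄)² = 3595.254; SSW = ΣΣ(x−x̄ᵢ)² = 384.175
MSB = 3595.254/2 = 1797.6268; MSW = 384.175/25 = 15.3670
F = MSB/MSW = 116.9797
df = (2, 25)
p-value (upper-tail) = 0.00000
At α=0.01: p < α → reject H₀

reject H₀: yes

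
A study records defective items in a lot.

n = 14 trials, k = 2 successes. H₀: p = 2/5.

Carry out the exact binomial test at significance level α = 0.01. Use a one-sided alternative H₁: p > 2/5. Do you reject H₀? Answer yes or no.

Exact binomial: n=14, k=2, p₀=2/5=0.4000
P(X≥2) from Σ C(n,i)·p₀^i·(1−p₀)^(n−i)
p-value (one-sided, H₁ greater) = 0.99190
At α=0.01: p ≥ α → fail to reject H₀

reject H₀: no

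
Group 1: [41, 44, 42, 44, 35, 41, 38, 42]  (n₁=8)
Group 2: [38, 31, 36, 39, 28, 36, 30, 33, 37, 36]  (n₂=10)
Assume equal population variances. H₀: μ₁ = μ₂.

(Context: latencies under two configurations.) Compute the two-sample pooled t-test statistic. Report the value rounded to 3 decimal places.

test statistic = 3.990

x̄₁=40.875, s₁=3.044, n₁=8
x̄₂=34.400, s₂=3.688, n₂=10
s_p² = [7·3.044² + 9·3.688²]/16 = 11.7047
SE = √(s_p²·(1/8+1/10)) = 1.6228
t = (40.875−34.400)/1.6228 = 3.9900
df = 16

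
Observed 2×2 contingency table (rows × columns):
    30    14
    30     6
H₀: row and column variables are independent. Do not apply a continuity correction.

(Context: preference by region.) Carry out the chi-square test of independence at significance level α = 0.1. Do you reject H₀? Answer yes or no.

Row totals [44, 36], col totals [60, 20], n=80
χ² = (30−33.00)²/33.00 + (14−11.00)²/11.00 + (30−27.00)²/27.00 + (6−9.00)²/9.00 = 2.4242
df = 1
p-value (upper-tail) = 0.11947
At α=0.1: p ≥ α → fail to reject H₀

reject H₀: no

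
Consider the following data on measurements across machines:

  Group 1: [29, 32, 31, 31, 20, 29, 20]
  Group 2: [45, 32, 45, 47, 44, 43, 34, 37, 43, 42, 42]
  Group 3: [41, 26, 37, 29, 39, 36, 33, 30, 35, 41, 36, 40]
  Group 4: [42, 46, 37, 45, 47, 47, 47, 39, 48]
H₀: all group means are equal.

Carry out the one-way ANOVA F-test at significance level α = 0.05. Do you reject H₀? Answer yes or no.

reject H₀: yes

Group means [27.43, 41.27, 35.25, 44.22], grand mean 37.615
SSB = Σnᵢ(x̄ᵢ−x̄)² = 1333.529; SSW = ΣΣ(x−x̄ᵢ)² = 783.702
MSB = 1333.529/3 = 444.5097; MSW = 783.702/35 = 22.3915
F = MSB/MSW = 19.8517
df = (3, 35)
p-value (upper-tail) = 0.00000
At α=0.05: p < α → reject H₀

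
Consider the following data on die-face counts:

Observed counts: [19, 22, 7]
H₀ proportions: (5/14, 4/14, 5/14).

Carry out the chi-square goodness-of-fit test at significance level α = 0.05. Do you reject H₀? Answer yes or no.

n = 48; E_i = n·p_i = [17.14, 13.71, 17.14]
χ² = (19−17.14)²/17.14 + (22−13.71)²/13.71 + (7−17.14)²/17.14 = 11.2083
df = 2
p-value (upper-tail) = 0.00368
At α=0.05: p < α → reject H₀

reject H₀: yes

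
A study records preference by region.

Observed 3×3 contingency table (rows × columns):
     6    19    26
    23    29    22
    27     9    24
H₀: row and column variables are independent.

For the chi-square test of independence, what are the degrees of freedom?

df = (r−1)(c−1) = (3−1)·(3−1) = 4

degrees of freedom = 4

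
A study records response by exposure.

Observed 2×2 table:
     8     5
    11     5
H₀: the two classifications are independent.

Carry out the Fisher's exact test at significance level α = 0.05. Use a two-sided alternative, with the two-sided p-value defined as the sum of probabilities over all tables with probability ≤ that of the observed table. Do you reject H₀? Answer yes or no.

reject H₀: no

Margins: r₁=13, r₂=16, c₁=19, c₂=10, n=29
p_obs = C(13,8)·C(16,11)/C(29,19); sum pmf over tables with pmf ≤ p_obs
p-value (two-sided) = 0.71414
At α=0.05: p ≥ α → fail to reject H₀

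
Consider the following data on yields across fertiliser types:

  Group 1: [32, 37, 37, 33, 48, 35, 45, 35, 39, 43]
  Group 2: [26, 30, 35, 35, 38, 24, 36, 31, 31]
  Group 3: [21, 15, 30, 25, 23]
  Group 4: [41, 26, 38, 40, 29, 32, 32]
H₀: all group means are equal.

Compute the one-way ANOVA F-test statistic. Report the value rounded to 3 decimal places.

test statistic = 10.003

Group means [38.40, 31.78, 22.80, 34.00], grand mean 32.968
SSB = Σnᵢ(x̄ᵢ−x̄)² = 832.212; SSW = ΣΣ(x−x̄ᵢ)² = 748.756
MSB = 832.212/3 = 277.4041; MSW = 748.756/27 = 27.7317
F = MSB/MSW = 10.0031
df = (3, 27)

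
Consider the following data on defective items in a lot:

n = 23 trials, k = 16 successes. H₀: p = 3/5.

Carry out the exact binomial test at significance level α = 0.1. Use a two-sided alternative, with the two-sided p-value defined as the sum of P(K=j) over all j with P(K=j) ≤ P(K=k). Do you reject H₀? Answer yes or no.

reject H₀: no

Exact binomial: n=23, k=16, p₀=3/5=0.6000
P(X=j) = C(n,j)·p₀^j·(1−p₀)^(n−j); p = Σ P(X=j) over j with P(X=j) ≤ P(X=16)
p-value (two-sided) = 0.40091
At α=0.1: p ≥ α → fail to reject H₀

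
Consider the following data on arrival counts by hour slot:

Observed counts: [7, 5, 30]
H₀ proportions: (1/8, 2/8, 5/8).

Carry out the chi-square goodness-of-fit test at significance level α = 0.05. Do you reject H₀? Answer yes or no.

n = 42; E_i = n·p_i = [5.25, 10.50, 26.25]
χ² = (7−5.25)²/5.25 + (5−10.50)²/10.50 + (30−26.25)²/26.25 = 4.0000
df = 2
p-value (upper-tail) = 0.13534
At α=0.05: p ≥ α → fail to reject H₀

reject H₀: no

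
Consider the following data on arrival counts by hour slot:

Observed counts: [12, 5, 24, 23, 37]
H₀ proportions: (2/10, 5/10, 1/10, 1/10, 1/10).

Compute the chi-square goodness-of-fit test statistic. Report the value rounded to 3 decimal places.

n = 101; E_i = n·p_i = [20.20, 50.50, 10.10, 10.10, 10.10]
χ² = (12−20.20)²/20.20 + (5−50.50)²/50.50 + (24−10.10)²/10.10 + (23−10.10)²/10.10 + (37−10.10)²/10.10 = 151.5743
df = 4

test statistic = 151.574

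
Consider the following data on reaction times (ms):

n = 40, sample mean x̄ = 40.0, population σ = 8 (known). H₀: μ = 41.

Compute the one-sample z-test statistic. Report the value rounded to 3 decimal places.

test statistic = -0.791

SE = σ/√n = 8/√40 = 1.2649
z = (x̄−μ₀)/SE = (40.0−41)/1.2649 = -0.7906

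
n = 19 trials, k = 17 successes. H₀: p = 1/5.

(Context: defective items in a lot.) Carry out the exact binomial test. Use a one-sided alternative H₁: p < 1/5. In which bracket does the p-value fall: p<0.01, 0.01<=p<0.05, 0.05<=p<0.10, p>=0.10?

p-value bracket: p>=0.10

Exact binomial: n=19, k=17, p₀=1/5=0.2000
P(X≤17) from Σ C(n,i)·p₀^i·(1−p₀)^(n−i)
p-value (one-sided, H₁ less) = 1.00000
→ bracket: p>=0.10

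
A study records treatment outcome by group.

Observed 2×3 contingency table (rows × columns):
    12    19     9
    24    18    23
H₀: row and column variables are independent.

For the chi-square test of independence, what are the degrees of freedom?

degrees of freedom = 2

df = (r−1)(c−1) = (2−1)·(3−1) = 2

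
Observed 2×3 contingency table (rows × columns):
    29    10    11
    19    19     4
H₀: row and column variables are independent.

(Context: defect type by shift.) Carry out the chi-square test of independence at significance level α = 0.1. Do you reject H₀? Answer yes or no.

reject H₀: yes

Row totals [50, 42], col totals [48, 29, 15], n=92
χ² = (29−26.09)²/26.09 + (10−15.76)²/15.76 + (11−8.15)²/8.15 + (19−21.91)²/21.91 + (19−13.24)²/13.24 + (4−6.85)²/6.85 = 7.5042
df = 2
p-value (upper-tail) = 0.02347
At α=0.1: p < α → reject H₀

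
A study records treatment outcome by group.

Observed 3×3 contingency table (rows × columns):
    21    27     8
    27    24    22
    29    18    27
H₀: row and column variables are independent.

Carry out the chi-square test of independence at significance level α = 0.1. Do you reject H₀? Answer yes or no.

reject H₀: yes

Row totals [56, 73, 74], col totals [77, 69, 57], n=203
χ² = (21−21.24)²/21.24 + (27−19.03)²/19.03 + (8−15.72)²/15.72 + (27−27.69)²/27.69 + (24−24.81)²/24.81 + (22−20.50)²/20.50 + (29−28.07)²/28.07 + (18−25.15)²/25.15 + (27−20.78)²/20.78 = 11.2123
df = 4
p-value (upper-tail) = 0.02428
At α=0.1: p < α → reject H₀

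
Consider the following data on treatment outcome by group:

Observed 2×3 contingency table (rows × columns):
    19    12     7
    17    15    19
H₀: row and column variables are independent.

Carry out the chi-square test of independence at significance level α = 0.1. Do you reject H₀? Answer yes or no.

Row totals [38, 51], col totals [36, 27, 26], n=89
χ² = (19−15.37)²/15.37 + (12−11.53)²/11.53 + (7−11.10)²/11.10 + (17−20.63)²/20.63 + (15−15.47)²/15.47 + (19−14.90)²/14.90 = 4.1731
df = 2
p-value (upper-tail) = 0.12412
At α=0.1: p ≥ α → fail to reject H₀

reject H₀: no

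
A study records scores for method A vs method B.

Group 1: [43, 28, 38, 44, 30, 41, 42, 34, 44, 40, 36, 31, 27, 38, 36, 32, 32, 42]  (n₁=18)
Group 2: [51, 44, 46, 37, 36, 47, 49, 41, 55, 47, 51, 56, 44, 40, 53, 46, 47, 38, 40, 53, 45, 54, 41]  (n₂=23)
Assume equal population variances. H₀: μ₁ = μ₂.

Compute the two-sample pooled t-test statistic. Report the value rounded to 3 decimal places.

x̄₁=36.556, s₁=5.607, n₁=18
x̄₂=46.130, s₂=5.957, n₂=23
s_p² = [17·5.607² + 22·5.957²]/39 = 33.7193
SE = √(s_p²·(1/18+1/23)) = 1.8274
t = (36.556−46.130)/1.8274 = -5.2396
df = 39

test statistic = -5.240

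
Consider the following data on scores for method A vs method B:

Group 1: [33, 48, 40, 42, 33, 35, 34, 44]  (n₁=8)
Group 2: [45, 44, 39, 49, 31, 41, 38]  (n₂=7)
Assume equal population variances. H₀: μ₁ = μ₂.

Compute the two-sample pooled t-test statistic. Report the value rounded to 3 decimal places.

test statistic = -0.798

x̄₁=38.625, s₁=5.706, n₁=8
x̄₂=41.000, s₂=5.802, n₂=7
s_p² = [7·5.706² + 6·5.802²]/13 = 33.0673
SE = √(s_p²·(1/8+1/7)) = 2.9761
t = (38.625−41.000)/2.9761 = -0.7980
df = 13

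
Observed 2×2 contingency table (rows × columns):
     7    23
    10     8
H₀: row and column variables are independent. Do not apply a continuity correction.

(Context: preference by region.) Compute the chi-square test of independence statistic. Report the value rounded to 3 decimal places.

test statistic = 5.107

Row totals [30, 18], col totals [17, 31], n=48
χ² = (7−10.62)²/10.62 + (23−19.38)²/19.38 + (10−6.38)²/6.38 + (8−11.62)²/11.62 = 5.1066
df = 1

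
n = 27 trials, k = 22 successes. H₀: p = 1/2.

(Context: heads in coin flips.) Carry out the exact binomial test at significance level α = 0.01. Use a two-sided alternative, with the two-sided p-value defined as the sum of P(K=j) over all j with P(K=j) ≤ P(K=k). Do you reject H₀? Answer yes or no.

Exact binomial: n=27, k=22, p₀=1/2=0.5000
P(X=j) = C(n,j)·p₀^j·(1−p₀)^(n−j); p = Σ P(X=j) over j with P(X=j) ≤ P(X=22)
p-value (two-sided) = 0.00151
At α=0.01: p < α → reject H₀

reject H₀: yes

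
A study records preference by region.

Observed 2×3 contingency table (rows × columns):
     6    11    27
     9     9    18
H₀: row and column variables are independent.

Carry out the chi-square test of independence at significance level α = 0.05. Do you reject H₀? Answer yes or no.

reject H₀: no

Row totals [44, 36], col totals [15, 20, 45], n=80
χ² = (6−8.25)²/8.25 + (11−11.00)²/11.00 + (27−24.75)²/24.75 + (9−6.75)²/6.75 + (9−9.00)²/9.00 + (18−20.25)²/20.25 = 1.8182
df = 2
p-value (upper-tail) = 0.40289
At α=0.05: p ≥ α → fail to reject H₀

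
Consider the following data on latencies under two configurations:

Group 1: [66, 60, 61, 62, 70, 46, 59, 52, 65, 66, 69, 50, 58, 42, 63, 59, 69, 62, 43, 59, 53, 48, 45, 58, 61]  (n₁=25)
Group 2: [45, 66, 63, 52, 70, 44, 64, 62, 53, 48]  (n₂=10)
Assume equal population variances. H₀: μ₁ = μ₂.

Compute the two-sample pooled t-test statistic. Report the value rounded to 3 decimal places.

x̄₁=57.840, s₁=8.325, n₁=25
x̄₂=56.700, s₂=9.393, n₂=10
s_p² = [24·8.325² + 9·9.393²]/33 = 74.4685
SE = √(s_p²·(1/25+1/10)) = 3.2289
t = (57.840−56.700)/3.2289 = 0.3531
df = 33

test statistic = 0.353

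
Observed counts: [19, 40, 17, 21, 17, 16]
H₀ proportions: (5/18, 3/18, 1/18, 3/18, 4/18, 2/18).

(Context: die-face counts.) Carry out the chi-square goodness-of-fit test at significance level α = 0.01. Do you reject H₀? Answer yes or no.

reject H₀: yes

n = 130; E_i = n·p_i = [36.11, 21.67, 7.22, 21.67, 28.89, 14.44]
χ² = (19−36.11)²/36.11 + (40−21.67)²/21.67 + (17−7.22)²/7.22 + (21−21.67)²/21.67 + (17−28.89)²/28.89 + (16−14.44)²/14.44 = 41.9392
df = 5
p-value (upper-tail) = 0.00000
At α=0.01: p < α → reject H₀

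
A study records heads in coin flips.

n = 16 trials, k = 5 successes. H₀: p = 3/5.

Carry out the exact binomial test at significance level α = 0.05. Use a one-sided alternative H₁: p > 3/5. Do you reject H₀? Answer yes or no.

Exact binomial: n=16, k=5, p₀=3/5=0.6000
P(X≥5) from Σ C(n,i)·p₀^i·(1−p₀)^(n−i)
p-value (one-sided, H₁ greater) = 0.99510
At α=0.05: p ≥ α → fail to reject H₀

reject H₀: no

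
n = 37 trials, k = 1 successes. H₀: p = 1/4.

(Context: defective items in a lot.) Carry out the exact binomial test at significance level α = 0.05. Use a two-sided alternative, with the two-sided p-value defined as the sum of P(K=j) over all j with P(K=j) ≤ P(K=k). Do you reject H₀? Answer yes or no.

Exact binomial: n=37, k=1, p₀=1/4=0.2500
P(X=j) = C(n,j)·p₀^j·(1−p₀)^(n−j); p = Σ P(X=j) over j with P(X=j) ≤ P(X=1)
p-value (two-sided) = 0.00046
At α=0.05: p < α → reject H₀

reject H₀: yes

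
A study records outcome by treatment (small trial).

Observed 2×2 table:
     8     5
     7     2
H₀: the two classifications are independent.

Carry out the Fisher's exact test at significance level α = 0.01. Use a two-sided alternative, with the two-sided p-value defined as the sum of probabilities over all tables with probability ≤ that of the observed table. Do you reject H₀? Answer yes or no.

Margins: r₁=13, r₂=9, c₁=15, c₂=7, n=22
p_obs = C(13,8)·C(9,7)/C(22,15); sum pmf over tables with pmf ≤ p_obs
p-value (two-sided) = 0.64783
At α=0.01: p ≥ α → fail to reject H₀

reject H₀: no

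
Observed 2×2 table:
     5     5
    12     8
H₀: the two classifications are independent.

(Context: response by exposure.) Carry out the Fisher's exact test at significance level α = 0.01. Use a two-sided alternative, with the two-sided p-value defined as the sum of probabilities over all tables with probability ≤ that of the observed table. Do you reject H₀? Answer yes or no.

reject H₀: no

Margins: r₁=10, r₂=20, c₁=17, c₂=13, n=30
p_obs = C(10,5)·C(20,12)/C(30,17); sum pmf over tables with pmf ≤ p_obs
p-value (two-sided) = 0.70548
At α=0.01: p ≥ α → fail to reject H₀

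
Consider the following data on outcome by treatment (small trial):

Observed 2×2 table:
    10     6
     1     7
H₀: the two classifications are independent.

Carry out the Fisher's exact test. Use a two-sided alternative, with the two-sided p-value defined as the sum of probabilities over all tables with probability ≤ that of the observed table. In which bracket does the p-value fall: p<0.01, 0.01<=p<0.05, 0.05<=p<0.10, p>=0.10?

p-value bracket: 0.01<=p<0.05

Margins: r₁=16, r₂=8, c₁=11, c₂=13, n=24
p_obs = C(16,10)·C(8,1)/C(24,11); sum pmf over tables with pmf ≤ p_obs
p-value (two-sided) = 0.03347
→ bracket: 0.01<=p<0.05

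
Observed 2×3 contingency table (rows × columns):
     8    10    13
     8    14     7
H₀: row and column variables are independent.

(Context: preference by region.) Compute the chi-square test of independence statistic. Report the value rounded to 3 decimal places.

Row totals [31, 29], col totals [16, 24, 20], n=60
χ² = (8−8.27)²/8.27 + (10−12.40)²/12.40 + (13−10.33)²/10.33 + (8−7.73)²/7.73 + (14−11.60)²/11.60 + (7−9.67)²/9.67 = 2.4027
df = 2

test statistic = 2.403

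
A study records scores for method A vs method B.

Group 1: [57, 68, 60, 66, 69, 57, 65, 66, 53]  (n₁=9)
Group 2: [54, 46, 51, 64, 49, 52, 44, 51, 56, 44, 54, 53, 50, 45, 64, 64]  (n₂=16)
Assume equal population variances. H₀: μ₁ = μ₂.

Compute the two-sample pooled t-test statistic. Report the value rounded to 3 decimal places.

x̄₁=62.333, s₁=5.701, n₁=9
x̄₂=52.562, s₂=6.733, n₂=16
s_p² = [8·5.701² + 15·6.733²]/23 = 40.8668
SE = √(s_p²·(1/9+1/16)) = 2.6636
t = (62.333−52.562)/2.6636 = 3.6682
df = 23

test statistic = 3.668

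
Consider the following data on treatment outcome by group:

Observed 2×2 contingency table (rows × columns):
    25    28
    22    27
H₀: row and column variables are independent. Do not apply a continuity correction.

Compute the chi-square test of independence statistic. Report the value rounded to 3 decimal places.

test statistic = 0.053

Row totals [53, 49], col totals [47, 55], n=102
χ² = (25−24.42)²/24.42 + (28−28.58)²/28.58 + (22−22.58)²/22.58 + (27−26.42)²/26.42 = 0.0529
df = 1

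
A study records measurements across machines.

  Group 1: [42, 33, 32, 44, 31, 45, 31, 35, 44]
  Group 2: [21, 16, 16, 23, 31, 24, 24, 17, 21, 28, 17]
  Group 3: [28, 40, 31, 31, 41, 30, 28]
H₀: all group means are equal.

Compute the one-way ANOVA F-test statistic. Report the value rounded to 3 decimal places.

Group means [37.44, 21.64, 32.71], grand mean 29.778
SSB = Σnᵢ(x̄ᵢ−x̄)² = 1318.470; SSW = ΣΣ(x−x̄ᵢ)² = 730.196
MSB = 1318.470/2 = 659.2352; MSW = 730.196/24 = 30.4248
F = MSB/MSW = 21.6677
df = (2, 24)

test statistic = 21.668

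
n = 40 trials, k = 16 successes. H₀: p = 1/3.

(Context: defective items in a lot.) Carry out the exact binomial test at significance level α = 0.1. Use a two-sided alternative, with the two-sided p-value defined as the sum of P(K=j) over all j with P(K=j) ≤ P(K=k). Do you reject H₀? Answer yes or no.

reject H₀: no

Exact binomial: n=40, k=16, p₀=1/3=0.3333
P(X=j) = C(n,j)·p₀^j·(1−p₀)^(n−j); p = Σ P(X=j) over j with P(X=j) ≤ P(X=16)
p-value (two-sided) = 0.40260
At α=0.1: p ≥ α → fail to reject H₀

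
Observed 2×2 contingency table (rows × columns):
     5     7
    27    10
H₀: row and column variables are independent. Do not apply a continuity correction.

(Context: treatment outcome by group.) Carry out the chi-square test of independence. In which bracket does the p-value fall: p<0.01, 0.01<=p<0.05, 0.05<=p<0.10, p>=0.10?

Row totals [12, 37], col totals [32, 17], n=49
χ² = (5−7.84)²/7.84 + (7−4.16)²/4.16 + (27−24.16)²/24.16 + (10−12.84)²/12.84 = 3.9196
df = 1
p-value (upper-tail) = 0.04773
→ bracket: 0.01<=p<0.05

p-value bracket: 0.01<=p<0.05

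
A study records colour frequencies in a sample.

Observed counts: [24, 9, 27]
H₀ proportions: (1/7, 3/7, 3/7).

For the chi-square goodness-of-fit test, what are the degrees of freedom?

df = k − 1 = 3 − 1 = 2

degrees of freedom = 2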